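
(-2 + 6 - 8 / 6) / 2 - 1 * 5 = -11 / 3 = -3.67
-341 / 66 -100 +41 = -385 / 6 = -64.17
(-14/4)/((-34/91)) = 637/68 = 9.37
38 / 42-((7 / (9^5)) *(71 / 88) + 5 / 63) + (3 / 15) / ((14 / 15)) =37814125 / 36374184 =1.04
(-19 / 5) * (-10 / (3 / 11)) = 418 / 3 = 139.33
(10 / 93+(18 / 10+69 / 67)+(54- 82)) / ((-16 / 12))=390413 / 20770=18.80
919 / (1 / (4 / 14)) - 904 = -4490 / 7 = -641.43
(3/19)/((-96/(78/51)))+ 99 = 511619/5168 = 99.00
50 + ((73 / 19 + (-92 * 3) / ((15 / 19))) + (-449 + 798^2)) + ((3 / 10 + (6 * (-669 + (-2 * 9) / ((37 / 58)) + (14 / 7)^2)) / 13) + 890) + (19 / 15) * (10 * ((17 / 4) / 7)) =46993381313 / 73815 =636637.29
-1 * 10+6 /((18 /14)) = -5.33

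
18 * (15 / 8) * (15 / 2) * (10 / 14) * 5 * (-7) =-50625 / 8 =-6328.12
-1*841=-841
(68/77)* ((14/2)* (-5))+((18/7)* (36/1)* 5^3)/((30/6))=175820/77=2283.38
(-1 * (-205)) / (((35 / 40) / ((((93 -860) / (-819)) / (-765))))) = -19352 / 67473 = -0.29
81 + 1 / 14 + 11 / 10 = 2876 / 35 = 82.17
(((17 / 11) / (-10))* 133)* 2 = -2261 / 55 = -41.11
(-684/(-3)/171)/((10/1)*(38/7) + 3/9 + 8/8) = 7/292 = 0.02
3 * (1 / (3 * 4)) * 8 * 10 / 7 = 20 / 7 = 2.86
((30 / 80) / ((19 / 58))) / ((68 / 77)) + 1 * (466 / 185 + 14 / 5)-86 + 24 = -52952333 / 956080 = -55.38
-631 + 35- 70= -666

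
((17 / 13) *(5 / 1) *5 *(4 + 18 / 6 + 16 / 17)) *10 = 33750 / 13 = 2596.15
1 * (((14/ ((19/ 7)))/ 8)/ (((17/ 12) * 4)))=147/ 1292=0.11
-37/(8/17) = -629/8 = -78.62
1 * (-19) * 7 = -133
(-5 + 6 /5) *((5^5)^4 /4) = -362396240234375 /4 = -90599060058593.75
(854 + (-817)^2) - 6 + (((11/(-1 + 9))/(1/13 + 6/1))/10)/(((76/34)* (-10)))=1605078136769/2401600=668337.00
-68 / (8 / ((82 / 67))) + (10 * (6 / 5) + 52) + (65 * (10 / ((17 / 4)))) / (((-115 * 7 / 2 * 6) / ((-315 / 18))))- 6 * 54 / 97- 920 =-868.63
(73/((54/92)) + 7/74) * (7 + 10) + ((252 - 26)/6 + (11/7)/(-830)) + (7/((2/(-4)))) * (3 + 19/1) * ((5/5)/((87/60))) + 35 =166314729172/84160755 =1976.16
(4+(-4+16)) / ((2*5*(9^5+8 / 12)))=24 / 885745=0.00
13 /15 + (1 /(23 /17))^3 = 1.27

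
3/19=0.16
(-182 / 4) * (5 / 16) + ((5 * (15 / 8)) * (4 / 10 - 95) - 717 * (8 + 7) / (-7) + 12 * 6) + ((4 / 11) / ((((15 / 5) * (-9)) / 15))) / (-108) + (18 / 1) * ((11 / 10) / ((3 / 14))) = 2394219719 / 2993760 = 799.74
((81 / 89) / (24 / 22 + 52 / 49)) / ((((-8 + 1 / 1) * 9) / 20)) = -693 / 5162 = -0.13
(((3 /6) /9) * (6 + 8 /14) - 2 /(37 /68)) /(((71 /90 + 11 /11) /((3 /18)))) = -38585 /125097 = -0.31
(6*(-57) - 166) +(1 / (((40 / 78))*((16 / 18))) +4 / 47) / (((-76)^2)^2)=-127448850251023 / 250883563520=-508.00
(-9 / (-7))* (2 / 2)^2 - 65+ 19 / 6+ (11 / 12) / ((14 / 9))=-59.96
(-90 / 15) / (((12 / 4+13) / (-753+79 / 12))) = 8957 / 32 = 279.91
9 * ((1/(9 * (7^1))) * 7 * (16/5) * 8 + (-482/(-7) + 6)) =24476/35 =699.31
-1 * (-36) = 36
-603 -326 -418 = -1347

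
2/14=1/7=0.14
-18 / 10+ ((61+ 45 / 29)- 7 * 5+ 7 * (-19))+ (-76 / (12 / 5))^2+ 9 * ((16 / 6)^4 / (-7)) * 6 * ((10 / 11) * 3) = -16918318 / 100485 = -168.37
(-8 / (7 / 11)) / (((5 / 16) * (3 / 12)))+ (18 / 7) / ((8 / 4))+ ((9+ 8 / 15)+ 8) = -2984 / 21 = -142.10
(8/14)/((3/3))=0.57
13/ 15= 0.87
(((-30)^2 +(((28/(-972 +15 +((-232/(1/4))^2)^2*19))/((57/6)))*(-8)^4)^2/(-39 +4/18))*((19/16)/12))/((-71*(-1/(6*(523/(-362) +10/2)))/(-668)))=-17874.51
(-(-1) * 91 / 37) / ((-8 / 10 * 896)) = -65 / 18944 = -0.00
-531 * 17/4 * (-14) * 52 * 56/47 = 92003184/47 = 1957514.55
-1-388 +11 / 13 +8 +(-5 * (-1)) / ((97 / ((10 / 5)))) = -479244 / 1261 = -380.05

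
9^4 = 6561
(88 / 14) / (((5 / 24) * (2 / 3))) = 1584 / 35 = 45.26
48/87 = 16/29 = 0.55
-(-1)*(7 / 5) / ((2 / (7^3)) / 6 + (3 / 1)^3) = 7203 / 138920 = 0.05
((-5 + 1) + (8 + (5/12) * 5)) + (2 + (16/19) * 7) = 3187/228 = 13.98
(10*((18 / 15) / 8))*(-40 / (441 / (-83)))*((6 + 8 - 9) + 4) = 4980 / 49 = 101.63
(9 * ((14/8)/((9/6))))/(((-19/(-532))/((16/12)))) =392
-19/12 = -1.58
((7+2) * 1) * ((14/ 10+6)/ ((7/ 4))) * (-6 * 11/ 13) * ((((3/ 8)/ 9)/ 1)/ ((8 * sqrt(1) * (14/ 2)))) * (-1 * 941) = 135.28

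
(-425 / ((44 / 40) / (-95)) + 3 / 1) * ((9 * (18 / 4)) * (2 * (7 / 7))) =32706423 / 11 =2973311.18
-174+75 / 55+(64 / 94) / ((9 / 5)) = -801517 / 4653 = -172.26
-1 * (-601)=601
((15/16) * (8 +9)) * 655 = 167025/16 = 10439.06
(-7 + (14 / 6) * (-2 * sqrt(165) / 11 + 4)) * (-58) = 180.74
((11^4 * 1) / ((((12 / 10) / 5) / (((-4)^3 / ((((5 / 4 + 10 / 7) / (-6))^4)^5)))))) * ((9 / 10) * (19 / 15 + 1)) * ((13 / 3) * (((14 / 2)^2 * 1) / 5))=-466734186849204790678526391845073962294837248 / 136424205265939235687255859375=-3421197770141845.95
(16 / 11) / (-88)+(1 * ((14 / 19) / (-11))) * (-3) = 424 / 2299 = 0.18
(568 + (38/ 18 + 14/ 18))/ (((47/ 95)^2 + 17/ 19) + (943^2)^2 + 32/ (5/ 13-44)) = 2921338350/ 4046476666397393803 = 0.00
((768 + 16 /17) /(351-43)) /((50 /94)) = 4.69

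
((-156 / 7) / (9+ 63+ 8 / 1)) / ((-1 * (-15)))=-13 / 700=-0.02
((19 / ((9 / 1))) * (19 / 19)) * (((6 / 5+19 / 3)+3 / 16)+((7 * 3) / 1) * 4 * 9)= 3482567 / 2160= 1612.30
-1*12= -12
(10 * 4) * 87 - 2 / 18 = 31319 / 9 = 3479.89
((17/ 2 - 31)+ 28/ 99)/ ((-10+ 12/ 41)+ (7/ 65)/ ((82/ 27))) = 11723335/ 5103549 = 2.30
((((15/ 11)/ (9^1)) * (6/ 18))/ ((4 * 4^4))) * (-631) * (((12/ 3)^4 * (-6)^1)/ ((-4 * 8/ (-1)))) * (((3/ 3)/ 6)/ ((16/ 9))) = 3155/ 22528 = 0.14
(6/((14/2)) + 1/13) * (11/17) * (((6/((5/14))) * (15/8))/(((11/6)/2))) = 20.77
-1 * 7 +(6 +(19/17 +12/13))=230/221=1.04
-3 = -3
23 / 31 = 0.74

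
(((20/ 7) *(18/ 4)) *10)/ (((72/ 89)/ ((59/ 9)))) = 131275/ 126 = 1041.87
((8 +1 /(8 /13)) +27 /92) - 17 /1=-1303 /184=-7.08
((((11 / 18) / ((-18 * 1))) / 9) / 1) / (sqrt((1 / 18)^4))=-1.22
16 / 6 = 8 / 3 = 2.67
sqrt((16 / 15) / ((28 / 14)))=2 * sqrt(30) / 15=0.73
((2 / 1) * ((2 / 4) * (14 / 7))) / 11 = 2 / 11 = 0.18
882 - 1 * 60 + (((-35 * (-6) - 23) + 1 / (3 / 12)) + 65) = 1078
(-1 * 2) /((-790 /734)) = 734 /395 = 1.86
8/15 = 0.53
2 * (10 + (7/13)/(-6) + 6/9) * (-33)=-9075/13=-698.08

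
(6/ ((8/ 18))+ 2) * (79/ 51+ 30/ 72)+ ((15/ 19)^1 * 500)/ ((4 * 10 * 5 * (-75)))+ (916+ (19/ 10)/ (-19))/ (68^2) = 80756963/ 2635680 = 30.64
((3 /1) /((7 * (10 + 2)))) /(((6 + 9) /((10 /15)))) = 1 /630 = 0.00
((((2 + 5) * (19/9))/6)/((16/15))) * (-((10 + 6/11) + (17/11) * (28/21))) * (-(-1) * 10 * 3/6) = -43225/297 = -145.54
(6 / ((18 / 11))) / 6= 11 / 18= 0.61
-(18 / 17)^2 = -324 / 289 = -1.12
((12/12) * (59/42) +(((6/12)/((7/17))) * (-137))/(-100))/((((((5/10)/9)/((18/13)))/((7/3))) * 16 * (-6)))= -38661/20800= -1.86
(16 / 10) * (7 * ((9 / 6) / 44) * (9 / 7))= 27 / 55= 0.49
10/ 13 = 0.77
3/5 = 0.60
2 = 2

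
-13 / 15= -0.87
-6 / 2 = -3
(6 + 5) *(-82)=-902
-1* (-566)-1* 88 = 478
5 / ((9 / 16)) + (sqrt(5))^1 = sqrt(5) + 80 / 9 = 11.12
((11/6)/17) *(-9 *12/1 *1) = -198/17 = -11.65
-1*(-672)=672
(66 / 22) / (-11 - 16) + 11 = 98 / 9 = 10.89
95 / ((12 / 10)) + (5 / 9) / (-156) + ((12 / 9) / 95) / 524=1383199993 / 17472780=79.16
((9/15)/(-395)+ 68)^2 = 4623.79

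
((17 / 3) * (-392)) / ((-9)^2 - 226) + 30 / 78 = 88807 / 5655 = 15.70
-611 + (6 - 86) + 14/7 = -689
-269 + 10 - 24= -283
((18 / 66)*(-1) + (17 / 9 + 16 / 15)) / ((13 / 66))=2656 / 195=13.62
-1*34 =-34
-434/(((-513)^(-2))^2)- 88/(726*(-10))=-4959559834593208/165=-30057938391473.99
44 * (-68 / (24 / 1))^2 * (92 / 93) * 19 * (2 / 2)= 5556892 / 837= 6639.06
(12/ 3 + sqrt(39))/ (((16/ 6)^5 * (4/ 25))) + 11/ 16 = 6075 * sqrt(39)/ 131072 + 28603/ 32768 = 1.16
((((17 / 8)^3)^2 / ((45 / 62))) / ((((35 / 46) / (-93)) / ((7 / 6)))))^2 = 284635787837644371386449 / 869730877440000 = 327268808.34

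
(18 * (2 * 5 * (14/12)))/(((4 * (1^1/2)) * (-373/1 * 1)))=-105/373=-0.28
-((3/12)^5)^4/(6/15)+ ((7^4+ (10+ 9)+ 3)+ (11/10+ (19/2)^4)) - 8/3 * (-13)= 349771004031008693/32985348833280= 10603.83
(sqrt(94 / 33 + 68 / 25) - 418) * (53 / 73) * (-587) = 13004398 / 73 - 31111 * sqrt(151602) / 12045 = 177136.76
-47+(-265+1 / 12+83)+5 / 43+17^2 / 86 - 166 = -201983 / 516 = -391.44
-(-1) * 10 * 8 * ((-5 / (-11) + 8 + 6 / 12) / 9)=7880 / 99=79.60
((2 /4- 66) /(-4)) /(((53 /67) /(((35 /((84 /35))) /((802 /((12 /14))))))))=219425 /680096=0.32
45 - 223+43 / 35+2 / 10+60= -816 / 7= -116.57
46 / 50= 0.92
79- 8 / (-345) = 27263 / 345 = 79.02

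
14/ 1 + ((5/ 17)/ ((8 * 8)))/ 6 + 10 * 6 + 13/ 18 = 1463375/ 19584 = 74.72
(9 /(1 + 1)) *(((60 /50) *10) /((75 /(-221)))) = -159.12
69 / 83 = 0.83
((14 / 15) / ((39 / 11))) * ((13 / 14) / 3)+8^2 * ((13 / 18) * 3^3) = 168491 / 135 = 1248.08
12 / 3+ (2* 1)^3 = 12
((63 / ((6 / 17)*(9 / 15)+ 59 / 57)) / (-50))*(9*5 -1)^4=-16343572608 / 4315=-3787618.22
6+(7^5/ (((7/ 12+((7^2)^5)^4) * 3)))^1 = 65487144969350002139054761432027906/ 10914524161558333689842460238669717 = 6.00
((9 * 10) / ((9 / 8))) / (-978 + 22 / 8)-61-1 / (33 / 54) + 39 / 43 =-114052758 / 1845173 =-61.81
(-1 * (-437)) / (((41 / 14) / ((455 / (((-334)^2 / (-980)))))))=-682004050 / 1143449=-596.44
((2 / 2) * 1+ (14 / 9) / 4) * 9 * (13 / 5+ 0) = 65 / 2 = 32.50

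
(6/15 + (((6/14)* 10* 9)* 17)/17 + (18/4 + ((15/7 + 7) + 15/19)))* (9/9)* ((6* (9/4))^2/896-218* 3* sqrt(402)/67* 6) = 51778683/4766720-139354974* sqrt(402)/44555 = -62699.46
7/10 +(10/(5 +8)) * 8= 891/130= 6.85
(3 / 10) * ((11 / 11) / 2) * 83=249 / 20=12.45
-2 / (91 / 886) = -19.47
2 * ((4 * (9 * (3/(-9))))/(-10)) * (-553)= -6636/5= -1327.20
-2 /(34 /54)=-54 /17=-3.18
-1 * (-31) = 31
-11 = -11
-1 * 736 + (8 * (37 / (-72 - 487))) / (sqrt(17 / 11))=-736 - 296 * sqrt(187) / 9503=-736.43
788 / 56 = 197 / 14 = 14.07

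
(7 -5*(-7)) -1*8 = 34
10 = 10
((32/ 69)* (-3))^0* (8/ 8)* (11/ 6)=11/ 6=1.83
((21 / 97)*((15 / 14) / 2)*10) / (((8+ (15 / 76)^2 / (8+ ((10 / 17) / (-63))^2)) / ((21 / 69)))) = 41739900400800 / 946574188894519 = 0.04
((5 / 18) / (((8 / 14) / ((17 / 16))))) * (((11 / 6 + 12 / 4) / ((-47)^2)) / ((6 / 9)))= 17255 / 10179072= 0.00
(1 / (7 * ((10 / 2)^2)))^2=1 / 30625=0.00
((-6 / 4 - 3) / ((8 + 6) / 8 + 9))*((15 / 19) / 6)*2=-90 / 817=-0.11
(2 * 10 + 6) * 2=52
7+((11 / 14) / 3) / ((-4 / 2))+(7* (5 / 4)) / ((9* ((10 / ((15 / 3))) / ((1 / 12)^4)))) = 71788277 / 10450944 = 6.87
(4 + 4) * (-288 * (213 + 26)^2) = -131606784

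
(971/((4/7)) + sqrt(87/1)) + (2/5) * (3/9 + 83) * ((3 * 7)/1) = 2408.58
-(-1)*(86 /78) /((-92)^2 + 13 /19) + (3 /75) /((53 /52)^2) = 17017756849 /440474444475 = 0.04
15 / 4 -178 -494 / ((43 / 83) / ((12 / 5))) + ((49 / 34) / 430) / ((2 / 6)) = -1800251 / 731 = -2462.72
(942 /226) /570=157 /21470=0.01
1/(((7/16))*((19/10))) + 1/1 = 293/133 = 2.20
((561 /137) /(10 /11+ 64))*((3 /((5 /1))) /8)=363 /76720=0.00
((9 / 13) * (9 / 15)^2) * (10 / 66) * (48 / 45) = 144 / 3575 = 0.04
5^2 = 25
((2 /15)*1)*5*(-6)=-4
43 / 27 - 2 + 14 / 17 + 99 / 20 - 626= -5697419 / 9180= -620.63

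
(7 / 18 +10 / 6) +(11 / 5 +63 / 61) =29033 / 5490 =5.29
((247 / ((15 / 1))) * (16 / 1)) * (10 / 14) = 3952 / 21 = 188.19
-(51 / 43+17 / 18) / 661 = -1649 / 511614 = -0.00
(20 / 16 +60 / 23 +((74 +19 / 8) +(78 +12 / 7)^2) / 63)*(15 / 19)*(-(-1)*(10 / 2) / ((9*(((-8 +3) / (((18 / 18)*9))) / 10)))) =-1504283575 / 1798692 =-836.32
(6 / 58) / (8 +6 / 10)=15 / 1247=0.01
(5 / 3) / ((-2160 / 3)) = -0.00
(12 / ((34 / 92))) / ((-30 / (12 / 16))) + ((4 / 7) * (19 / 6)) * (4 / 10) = -157 / 1785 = -0.09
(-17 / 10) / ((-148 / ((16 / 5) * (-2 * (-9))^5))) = 69454.39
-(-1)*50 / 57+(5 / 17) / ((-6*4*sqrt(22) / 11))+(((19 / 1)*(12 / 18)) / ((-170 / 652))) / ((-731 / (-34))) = -95998 / 69445 -5*sqrt(22) / 816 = -1.41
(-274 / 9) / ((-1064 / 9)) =137 / 532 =0.26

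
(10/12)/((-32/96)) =-5/2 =-2.50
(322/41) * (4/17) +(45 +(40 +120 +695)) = 628588/697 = 901.85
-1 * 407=-407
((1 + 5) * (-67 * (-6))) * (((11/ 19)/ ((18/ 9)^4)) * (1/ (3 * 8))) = 2211/ 608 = 3.64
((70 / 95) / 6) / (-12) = -7 / 684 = -0.01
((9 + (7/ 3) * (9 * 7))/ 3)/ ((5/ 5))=52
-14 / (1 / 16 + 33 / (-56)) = 1568 / 59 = 26.58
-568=-568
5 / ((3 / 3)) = 5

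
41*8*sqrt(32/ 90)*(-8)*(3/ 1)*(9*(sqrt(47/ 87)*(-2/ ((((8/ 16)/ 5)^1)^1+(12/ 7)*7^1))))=125952*sqrt(20445)/ 3509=5132.34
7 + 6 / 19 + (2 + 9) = 348 / 19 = 18.32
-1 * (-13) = 13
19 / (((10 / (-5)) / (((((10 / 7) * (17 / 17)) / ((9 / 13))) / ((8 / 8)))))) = -1235 / 63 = -19.60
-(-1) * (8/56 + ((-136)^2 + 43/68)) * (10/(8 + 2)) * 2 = 8804465/238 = 36993.55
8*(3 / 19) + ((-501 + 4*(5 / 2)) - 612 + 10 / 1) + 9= -20572 / 19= -1082.74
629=629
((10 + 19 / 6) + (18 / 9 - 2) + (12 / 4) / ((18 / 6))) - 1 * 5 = 55 / 6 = 9.17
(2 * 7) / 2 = 7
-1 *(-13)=13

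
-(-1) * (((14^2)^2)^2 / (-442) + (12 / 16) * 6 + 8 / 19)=-3338884.35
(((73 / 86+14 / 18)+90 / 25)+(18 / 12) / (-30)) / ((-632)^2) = 40067 / 3091541760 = 0.00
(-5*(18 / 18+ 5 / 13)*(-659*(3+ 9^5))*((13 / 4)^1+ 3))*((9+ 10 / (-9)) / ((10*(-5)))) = -3453730035 / 13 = -265671541.15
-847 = -847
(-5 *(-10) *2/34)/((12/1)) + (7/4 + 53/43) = 28313/8772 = 3.23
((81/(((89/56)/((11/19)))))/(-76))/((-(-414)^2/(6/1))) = 231/16996241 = 0.00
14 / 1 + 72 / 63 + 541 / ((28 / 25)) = 13949 / 28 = 498.18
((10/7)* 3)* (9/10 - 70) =-2073/7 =-296.14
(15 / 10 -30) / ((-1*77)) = 57 / 154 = 0.37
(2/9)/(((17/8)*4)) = 4/153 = 0.03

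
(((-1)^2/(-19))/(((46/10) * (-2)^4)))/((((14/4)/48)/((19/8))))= -15/644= -0.02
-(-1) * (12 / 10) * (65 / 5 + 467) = 576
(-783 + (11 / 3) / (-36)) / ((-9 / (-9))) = -84575 / 108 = -783.10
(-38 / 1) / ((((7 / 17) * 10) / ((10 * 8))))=-5168 / 7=-738.29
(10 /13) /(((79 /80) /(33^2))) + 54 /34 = 14838129 /17459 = 849.88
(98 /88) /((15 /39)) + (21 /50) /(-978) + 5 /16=3.21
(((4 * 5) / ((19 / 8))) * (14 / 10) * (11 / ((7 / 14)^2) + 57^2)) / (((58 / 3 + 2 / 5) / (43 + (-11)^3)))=-48145440 / 19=-2533970.53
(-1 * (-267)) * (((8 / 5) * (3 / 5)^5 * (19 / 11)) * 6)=59171472 / 171875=344.27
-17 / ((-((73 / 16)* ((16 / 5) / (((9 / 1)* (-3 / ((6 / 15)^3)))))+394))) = 286875 / 6648166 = 0.04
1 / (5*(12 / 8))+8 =122 / 15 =8.13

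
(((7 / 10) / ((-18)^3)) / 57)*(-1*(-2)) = -0.00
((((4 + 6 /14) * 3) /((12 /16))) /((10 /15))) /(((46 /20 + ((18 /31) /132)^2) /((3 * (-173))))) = -224501401080 /37442797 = -5995.85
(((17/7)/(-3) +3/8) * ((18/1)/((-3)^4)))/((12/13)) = -949/9072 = -0.10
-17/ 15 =-1.13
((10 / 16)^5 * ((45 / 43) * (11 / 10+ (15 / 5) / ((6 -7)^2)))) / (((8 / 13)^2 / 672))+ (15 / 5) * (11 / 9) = 12339318931 / 16908288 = 729.78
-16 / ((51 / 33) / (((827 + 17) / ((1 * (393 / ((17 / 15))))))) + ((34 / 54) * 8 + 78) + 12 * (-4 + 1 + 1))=-4010688 / 14957861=-0.27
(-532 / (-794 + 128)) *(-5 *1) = -1330 / 333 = -3.99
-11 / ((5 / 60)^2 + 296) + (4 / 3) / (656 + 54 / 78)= -3486484 / 99242625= -0.04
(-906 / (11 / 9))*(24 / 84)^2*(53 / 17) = -1728648 / 9163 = -188.66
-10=-10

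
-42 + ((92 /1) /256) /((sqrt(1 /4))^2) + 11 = -473 /16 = -29.56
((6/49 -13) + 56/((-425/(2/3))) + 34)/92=1314137/5747700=0.23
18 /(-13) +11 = 125 /13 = 9.62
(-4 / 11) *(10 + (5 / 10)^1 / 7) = -282 / 77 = -3.66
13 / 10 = 1.30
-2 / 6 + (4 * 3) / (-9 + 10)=35 / 3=11.67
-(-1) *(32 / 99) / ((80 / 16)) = 32 / 495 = 0.06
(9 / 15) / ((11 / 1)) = 3 / 55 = 0.05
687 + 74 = 761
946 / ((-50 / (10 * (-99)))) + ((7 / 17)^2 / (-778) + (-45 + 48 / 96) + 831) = 10970771794 / 562105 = 19517.30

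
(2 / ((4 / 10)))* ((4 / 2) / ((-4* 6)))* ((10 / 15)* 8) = -20 / 9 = -2.22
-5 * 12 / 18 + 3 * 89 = 791 / 3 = 263.67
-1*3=-3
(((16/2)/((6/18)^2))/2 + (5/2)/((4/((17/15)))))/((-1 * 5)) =-881/120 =-7.34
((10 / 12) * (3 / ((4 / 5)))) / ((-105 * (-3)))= 5 / 504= 0.01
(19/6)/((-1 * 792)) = -19/4752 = -0.00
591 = 591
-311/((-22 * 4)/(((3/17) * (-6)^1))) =-2799/748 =-3.74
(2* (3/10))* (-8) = -4.80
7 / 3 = 2.33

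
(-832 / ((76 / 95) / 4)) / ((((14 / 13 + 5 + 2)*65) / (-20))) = 3328 / 21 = 158.48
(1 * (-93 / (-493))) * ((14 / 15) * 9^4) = 1155.16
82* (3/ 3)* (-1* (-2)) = 164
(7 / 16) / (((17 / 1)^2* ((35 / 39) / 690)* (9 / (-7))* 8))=-2093 / 18496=-0.11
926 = 926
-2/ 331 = -0.01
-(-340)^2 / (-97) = 115600 / 97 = 1191.75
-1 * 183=-183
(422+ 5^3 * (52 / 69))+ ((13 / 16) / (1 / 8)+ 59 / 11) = 801605 / 1518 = 528.07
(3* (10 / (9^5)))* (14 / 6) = 70 / 59049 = 0.00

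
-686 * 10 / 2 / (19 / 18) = -61740 / 19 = -3249.47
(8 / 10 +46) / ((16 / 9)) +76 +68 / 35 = 5839 / 56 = 104.27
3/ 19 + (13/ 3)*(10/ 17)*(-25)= -61597/ 969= -63.57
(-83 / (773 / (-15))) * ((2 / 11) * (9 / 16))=0.16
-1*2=-2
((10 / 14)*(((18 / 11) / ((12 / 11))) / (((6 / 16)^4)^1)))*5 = 51200 / 189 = 270.90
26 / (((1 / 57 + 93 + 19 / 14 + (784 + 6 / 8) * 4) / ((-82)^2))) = 139509552 / 2580233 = 54.07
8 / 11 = 0.73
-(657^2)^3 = -80425212553252449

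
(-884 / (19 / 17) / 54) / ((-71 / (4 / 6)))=15028 / 109269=0.14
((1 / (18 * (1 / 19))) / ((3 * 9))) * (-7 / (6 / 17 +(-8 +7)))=2261 / 5346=0.42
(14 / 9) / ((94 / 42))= 0.70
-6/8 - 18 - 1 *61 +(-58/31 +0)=-10121/124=-81.62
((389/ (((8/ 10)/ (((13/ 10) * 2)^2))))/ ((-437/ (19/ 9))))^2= 4321879081/ 17139600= 252.16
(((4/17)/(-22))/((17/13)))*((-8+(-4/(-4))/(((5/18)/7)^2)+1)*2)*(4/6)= -1632904/238425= -6.85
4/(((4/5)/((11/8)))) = 55/8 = 6.88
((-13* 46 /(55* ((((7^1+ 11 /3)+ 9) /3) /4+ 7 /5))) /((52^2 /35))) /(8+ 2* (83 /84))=-152145 /32774599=-0.00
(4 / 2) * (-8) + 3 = -13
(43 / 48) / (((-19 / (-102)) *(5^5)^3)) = 731 / 4638671875000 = 0.00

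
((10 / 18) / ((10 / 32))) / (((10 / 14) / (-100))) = -2240 / 9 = -248.89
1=1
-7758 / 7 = -1108.29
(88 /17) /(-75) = -88 /1275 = -0.07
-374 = -374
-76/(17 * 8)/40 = -19/1360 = -0.01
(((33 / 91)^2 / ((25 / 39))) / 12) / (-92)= -1089 / 5860400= -0.00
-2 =-2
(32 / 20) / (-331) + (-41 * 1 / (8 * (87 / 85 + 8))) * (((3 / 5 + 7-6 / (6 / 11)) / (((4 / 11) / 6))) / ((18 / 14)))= 1509682787 / 60930480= 24.78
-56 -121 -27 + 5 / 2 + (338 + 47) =367 / 2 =183.50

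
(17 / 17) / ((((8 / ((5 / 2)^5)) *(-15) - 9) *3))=-0.03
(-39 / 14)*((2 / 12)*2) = -13 / 14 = -0.93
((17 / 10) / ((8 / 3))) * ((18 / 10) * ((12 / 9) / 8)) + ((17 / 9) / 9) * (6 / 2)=17731 / 21600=0.82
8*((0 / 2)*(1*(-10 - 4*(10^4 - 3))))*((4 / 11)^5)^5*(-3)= 0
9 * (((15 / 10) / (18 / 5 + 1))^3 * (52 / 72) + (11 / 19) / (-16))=-92727 / 924692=-0.10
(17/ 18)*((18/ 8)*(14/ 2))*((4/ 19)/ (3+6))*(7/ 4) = 833/ 1368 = 0.61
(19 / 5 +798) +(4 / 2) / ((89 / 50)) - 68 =327041 / 445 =734.92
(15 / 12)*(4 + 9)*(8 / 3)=130 / 3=43.33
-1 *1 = -1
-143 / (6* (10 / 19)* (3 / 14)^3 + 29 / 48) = -44732688 / 198713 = -225.11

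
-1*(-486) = 486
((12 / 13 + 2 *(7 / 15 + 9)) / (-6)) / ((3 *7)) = -1936 / 12285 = -0.16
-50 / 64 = -25 / 32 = -0.78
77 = 77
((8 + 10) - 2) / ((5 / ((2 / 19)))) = 32 / 95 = 0.34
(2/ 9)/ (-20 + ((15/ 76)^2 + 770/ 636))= -0.01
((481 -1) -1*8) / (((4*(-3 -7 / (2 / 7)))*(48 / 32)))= -472 / 165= -2.86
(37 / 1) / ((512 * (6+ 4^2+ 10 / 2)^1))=37 / 13824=0.00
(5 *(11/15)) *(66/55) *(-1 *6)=-132/5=-26.40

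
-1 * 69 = -69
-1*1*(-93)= 93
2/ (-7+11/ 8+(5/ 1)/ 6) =-48/ 115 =-0.42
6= 6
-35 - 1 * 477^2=-227564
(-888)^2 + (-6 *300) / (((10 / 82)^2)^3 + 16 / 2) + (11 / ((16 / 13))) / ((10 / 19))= 788335.98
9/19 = 0.47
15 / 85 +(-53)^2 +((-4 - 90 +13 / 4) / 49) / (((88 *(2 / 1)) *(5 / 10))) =74880847 / 26656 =2809.16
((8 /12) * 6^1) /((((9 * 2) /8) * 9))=16 /81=0.20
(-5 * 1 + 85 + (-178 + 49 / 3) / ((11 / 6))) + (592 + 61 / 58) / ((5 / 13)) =4892671 / 3190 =1533.75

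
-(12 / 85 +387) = -32907 / 85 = -387.14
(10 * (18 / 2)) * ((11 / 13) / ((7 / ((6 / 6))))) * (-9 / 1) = -8910 / 91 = -97.91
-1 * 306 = -306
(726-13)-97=616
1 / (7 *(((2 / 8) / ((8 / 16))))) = 2 / 7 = 0.29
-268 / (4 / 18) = -1206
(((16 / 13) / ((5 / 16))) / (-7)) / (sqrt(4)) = -128 / 455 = -0.28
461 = 461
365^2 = 133225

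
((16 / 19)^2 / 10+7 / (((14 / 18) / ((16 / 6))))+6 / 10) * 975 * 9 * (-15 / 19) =-1172278575 / 6859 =-170911.00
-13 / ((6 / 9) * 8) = -39 / 16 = -2.44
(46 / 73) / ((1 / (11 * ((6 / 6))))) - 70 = -4604 / 73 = -63.07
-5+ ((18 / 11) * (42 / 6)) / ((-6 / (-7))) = 92 / 11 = 8.36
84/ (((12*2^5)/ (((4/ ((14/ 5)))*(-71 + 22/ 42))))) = -925/ 42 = -22.02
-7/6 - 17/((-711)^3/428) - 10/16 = -5151706303/2875403448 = -1.79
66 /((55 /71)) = 426 /5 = 85.20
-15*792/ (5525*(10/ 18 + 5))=-10692/ 27625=-0.39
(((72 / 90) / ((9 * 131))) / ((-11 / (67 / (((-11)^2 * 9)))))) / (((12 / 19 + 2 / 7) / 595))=-2120818 / 861517701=-0.00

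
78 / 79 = 0.99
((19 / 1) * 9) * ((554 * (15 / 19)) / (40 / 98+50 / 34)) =39808.35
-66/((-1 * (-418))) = -0.16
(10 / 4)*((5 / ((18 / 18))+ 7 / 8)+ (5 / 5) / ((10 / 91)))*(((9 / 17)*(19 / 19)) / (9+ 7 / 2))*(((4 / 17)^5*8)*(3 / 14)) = 8280576 / 4224074575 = 0.00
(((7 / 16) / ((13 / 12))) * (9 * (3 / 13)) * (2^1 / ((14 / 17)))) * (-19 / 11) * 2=-26163 / 3718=-7.04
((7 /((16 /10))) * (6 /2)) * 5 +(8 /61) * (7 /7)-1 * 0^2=32089 /488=65.76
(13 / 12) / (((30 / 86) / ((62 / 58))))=17329 / 5220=3.32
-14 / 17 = -0.82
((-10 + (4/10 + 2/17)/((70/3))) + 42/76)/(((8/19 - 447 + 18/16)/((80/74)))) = 0.02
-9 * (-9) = 81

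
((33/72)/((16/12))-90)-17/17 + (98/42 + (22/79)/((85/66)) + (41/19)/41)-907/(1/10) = -112169311327/12248160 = -9158.05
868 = 868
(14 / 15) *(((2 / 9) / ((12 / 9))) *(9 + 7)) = 112 / 45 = 2.49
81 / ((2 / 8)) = 324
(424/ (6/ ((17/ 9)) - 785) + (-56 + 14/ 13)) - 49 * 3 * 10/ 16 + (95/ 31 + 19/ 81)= -499947944143/ 3470864904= -144.04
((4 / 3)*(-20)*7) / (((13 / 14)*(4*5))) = -392 / 39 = -10.05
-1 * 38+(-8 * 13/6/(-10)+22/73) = -39382/1095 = -35.97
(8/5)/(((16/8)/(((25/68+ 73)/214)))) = 4989/18190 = 0.27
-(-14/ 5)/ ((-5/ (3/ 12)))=-7/ 50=-0.14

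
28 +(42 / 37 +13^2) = 7331 / 37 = 198.14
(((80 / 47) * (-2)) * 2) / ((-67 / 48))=15360 / 3149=4.88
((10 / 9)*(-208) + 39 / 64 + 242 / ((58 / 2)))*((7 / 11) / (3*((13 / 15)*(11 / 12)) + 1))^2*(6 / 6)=-92772725 / 11804276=-7.86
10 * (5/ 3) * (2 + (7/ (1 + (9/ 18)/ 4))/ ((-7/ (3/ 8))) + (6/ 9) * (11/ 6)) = 1300/ 27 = 48.15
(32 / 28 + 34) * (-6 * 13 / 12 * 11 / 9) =-279.19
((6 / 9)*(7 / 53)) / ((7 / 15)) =10 / 53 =0.19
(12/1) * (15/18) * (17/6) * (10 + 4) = 1190/3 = 396.67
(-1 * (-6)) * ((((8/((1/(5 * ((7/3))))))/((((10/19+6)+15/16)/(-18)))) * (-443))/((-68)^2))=84843360/655741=129.39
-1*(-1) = 1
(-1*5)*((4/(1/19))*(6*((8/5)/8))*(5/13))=-2280/13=-175.38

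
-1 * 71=-71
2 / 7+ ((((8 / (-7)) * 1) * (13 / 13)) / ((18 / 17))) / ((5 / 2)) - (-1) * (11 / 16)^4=1597259 / 20643840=0.08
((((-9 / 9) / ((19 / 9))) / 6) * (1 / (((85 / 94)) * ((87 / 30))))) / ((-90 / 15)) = 47 / 9367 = 0.01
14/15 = 0.93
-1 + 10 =9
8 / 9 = 0.89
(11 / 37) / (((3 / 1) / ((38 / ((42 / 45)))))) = 4.03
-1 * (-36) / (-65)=-36 / 65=-0.55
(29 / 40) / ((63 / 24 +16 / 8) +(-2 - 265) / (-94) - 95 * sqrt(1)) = -1363 / 164565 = -0.01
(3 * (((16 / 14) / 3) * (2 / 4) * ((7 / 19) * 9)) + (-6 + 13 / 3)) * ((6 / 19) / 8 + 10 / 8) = 637 / 2166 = 0.29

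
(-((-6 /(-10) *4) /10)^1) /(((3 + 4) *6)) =-1 /175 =-0.01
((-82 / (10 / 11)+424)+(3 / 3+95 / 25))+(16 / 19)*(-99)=255.23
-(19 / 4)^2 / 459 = -361 / 7344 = -0.05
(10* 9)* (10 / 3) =300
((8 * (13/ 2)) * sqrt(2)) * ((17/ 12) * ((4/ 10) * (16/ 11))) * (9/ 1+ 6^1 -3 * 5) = 0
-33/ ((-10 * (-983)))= -33/ 9830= -0.00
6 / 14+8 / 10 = 43 / 35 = 1.23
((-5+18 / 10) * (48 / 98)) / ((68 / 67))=-6432 / 4165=-1.54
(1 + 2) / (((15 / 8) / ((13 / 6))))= 52 / 15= 3.47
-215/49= -4.39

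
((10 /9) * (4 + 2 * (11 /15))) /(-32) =-41 /216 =-0.19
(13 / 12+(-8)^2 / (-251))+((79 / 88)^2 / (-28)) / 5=671545327 / 816372480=0.82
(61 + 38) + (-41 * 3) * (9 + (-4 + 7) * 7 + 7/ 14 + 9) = -9519/ 2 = -4759.50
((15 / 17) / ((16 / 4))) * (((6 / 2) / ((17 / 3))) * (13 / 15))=0.10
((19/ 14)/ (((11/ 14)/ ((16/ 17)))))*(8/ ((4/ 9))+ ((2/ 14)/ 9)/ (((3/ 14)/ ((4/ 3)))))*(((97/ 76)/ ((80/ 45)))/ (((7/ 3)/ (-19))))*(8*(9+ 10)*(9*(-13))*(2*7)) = 8008247832/ 187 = 42824854.72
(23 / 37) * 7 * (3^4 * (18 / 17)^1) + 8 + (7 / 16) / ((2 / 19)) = 7756297 / 20128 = 385.35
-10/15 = -2/3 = -0.67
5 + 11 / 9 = 56 / 9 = 6.22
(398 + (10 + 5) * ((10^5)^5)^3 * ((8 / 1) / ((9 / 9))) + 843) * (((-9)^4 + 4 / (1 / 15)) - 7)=793680000000000000000000000000000000000000000000000000000000000000000000008207974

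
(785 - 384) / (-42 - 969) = -401 / 1011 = -0.40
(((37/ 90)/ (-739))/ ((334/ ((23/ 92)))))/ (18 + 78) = -37/ 8530306560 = -0.00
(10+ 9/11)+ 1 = 130/11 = 11.82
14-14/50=343/25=13.72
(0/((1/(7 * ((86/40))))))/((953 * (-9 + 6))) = 0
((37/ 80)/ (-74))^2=1/ 25600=0.00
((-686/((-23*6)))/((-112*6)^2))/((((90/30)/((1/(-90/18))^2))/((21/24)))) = 49/381542400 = 0.00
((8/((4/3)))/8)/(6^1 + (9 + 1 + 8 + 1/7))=21/676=0.03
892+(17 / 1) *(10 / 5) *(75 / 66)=10237 / 11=930.64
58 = 58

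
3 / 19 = 0.16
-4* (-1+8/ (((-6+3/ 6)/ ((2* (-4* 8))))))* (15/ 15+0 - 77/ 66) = 2026/ 33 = 61.39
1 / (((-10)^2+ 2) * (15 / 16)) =0.01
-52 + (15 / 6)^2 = -183 / 4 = -45.75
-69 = -69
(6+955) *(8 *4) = 30752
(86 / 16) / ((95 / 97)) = 4171 / 760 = 5.49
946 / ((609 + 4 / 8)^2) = 3784 / 1485961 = 0.00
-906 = -906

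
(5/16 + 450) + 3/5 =36073/80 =450.91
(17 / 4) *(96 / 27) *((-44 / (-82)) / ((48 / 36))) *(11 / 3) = 8228 / 369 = 22.30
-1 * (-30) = 30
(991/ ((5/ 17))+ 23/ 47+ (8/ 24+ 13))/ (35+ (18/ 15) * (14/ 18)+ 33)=1192586/ 24299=49.08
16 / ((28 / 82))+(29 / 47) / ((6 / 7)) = 93917 / 1974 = 47.58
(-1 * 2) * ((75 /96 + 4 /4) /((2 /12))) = -171 /8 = -21.38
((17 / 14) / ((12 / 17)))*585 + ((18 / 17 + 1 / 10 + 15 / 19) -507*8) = -275635111 / 90440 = -3047.71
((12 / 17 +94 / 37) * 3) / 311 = 6126 / 195619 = 0.03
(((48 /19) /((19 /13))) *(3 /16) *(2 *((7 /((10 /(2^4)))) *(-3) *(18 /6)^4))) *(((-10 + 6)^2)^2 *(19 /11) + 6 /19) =-294487843104 /377245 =-780627.56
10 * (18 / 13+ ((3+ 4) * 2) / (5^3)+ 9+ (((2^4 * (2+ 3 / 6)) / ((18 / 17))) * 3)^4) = 43430922763234 / 26325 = 1649797635.83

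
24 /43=0.56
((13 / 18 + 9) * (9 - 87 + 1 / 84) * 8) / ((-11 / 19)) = 3111725 / 297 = 10477.19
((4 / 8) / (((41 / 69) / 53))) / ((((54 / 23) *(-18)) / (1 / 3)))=-28037 / 79704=-0.35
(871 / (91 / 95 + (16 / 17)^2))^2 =571846156023025 / 2562283161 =223178.36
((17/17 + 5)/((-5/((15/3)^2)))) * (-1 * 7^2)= 1470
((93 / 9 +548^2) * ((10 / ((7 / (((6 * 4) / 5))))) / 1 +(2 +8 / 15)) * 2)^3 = 5608060339942010150749740736 / 31255875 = 179424199128708127695.98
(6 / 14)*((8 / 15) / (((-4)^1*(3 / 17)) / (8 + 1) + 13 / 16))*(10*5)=65280 / 4193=15.57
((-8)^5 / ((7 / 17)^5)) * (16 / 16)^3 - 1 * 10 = -46526042246 / 16807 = -2768253.84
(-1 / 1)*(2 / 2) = -1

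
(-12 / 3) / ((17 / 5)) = -20 / 17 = -1.18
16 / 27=0.59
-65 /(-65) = 1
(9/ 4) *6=27/ 2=13.50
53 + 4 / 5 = 269 / 5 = 53.80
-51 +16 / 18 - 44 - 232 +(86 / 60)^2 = -97217 / 300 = -324.06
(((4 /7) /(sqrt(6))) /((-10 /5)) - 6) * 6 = -36 - 2 * sqrt(6) /7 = -36.70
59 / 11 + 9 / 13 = 866 / 143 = 6.06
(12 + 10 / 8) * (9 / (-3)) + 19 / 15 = -2309 / 60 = -38.48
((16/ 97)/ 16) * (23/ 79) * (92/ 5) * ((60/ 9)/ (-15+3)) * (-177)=124844/ 22989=5.43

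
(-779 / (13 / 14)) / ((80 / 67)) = -365351 / 520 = -702.60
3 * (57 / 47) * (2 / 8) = 171 / 188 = 0.91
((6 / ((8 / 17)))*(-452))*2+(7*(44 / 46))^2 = -6073538 / 529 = -11481.17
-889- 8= -897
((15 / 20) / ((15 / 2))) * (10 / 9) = 1 / 9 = 0.11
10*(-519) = -5190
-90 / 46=-45 / 23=-1.96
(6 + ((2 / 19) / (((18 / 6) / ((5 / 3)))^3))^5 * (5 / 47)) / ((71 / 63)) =1006358675127537140351474 / 189025042147165024212843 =5.32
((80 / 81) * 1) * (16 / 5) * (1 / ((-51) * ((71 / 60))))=-5120 / 97767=-0.05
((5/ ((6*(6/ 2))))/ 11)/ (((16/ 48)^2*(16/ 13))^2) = 7605/ 5632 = 1.35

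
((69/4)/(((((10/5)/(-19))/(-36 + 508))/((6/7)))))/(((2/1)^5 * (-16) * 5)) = 232047/8960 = 25.90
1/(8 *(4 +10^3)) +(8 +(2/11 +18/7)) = 6650573/618464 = 10.75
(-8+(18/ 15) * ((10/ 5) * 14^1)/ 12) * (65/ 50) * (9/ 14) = -1521/ 350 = -4.35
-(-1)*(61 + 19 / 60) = 3679 / 60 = 61.32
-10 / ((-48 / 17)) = 85 / 24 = 3.54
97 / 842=0.12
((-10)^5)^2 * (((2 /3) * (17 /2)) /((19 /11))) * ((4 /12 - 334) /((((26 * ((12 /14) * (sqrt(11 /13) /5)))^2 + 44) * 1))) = -52114562500000000 /289503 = -180013894501.96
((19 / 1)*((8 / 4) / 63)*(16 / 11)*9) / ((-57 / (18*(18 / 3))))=-14.96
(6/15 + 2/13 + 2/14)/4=317/1820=0.17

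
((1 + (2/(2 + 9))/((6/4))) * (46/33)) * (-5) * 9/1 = -8510/121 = -70.33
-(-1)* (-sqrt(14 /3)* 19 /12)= -3.42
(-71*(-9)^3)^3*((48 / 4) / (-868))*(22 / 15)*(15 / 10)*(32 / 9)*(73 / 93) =-395895572887817376 / 33635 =-11770345559322.65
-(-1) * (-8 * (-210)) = 1680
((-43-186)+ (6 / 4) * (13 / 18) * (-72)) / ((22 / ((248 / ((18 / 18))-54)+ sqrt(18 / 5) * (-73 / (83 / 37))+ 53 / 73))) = -4364005 / 1606+ 2487621 * sqrt(10) / 9130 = -1855.70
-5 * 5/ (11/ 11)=-25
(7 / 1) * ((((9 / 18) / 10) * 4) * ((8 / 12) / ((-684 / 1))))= -7 / 5130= -0.00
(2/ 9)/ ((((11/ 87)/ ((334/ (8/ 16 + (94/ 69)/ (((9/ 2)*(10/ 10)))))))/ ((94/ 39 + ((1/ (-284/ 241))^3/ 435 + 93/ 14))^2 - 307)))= -710765983718811907844161972679/ 4318457879027662840870400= -164587.92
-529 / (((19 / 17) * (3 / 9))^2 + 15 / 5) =-1375929 / 8164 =-168.54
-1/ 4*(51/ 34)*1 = -3/ 8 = -0.38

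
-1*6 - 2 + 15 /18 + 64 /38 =-625 /114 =-5.48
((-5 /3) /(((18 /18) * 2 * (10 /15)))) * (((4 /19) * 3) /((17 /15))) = -225 /323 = -0.70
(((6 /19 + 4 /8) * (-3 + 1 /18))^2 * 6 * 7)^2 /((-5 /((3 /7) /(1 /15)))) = -51009174325207 /675584064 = -75503.82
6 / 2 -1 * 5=-2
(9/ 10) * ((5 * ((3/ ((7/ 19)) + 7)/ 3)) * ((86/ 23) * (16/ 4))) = 54696/ 161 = 339.73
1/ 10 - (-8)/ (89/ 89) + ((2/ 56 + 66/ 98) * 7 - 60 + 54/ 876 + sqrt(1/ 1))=-45.87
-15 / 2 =-7.50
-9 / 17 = -0.53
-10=-10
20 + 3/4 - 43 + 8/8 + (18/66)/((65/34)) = -60367/2860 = -21.11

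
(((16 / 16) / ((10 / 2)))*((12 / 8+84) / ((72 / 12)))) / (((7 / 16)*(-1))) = -228 / 35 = -6.51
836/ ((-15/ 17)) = -947.47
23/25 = 0.92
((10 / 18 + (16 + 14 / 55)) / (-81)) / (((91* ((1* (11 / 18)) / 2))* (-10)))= 16642 / 22297275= 0.00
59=59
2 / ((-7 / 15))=-30 / 7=-4.29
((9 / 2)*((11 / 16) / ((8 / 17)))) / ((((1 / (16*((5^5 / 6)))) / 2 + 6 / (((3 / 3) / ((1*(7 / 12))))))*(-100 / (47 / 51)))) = -193875 / 11200192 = -0.02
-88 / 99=-8 / 9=-0.89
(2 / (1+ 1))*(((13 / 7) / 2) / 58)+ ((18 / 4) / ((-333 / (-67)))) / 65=58467 / 1952860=0.03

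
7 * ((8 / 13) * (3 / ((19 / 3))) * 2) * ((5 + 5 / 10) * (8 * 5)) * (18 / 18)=221760 / 247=897.81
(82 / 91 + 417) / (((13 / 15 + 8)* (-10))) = -4.71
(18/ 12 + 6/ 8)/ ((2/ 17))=153/ 8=19.12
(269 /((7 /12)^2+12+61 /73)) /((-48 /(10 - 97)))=5125257 /138505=37.00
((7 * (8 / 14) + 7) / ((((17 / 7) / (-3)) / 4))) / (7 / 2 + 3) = -1848 / 221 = -8.36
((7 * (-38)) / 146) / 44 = -133 / 3212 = -0.04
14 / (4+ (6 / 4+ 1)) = 2.15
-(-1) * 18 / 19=18 / 19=0.95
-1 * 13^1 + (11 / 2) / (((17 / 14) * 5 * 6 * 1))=-6553 / 510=-12.85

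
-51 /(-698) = 0.07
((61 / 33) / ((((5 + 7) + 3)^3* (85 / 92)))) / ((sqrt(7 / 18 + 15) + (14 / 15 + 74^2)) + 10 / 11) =10144745056 / 93743125708609125-61732* sqrt(554) / 18748625141721825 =0.00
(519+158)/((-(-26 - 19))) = 677/45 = 15.04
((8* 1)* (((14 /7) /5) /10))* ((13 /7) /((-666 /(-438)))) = 7592 /19425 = 0.39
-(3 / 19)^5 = -243 / 2476099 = -0.00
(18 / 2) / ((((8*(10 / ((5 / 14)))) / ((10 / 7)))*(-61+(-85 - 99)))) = -9 / 38416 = -0.00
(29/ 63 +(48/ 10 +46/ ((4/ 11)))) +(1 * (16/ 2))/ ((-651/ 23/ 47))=2313839/ 19530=118.48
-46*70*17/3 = -54740/3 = -18246.67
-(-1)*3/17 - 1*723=-12288/17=-722.82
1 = 1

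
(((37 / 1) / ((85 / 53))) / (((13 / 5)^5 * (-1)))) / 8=-1225625 / 50495848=-0.02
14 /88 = 7 /44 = 0.16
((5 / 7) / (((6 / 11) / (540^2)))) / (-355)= -534600 / 497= -1075.65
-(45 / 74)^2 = -2025 / 5476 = -0.37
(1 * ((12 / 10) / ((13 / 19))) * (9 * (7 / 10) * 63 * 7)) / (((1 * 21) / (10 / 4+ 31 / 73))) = 32200497 / 47450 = 678.62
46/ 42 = 23/ 21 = 1.10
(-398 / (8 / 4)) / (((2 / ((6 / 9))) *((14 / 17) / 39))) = -43979 / 14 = -3141.36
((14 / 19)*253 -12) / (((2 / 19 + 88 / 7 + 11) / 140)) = 3247720 / 3149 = 1031.35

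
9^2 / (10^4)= 81 / 10000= 0.01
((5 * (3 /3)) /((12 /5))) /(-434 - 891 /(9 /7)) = -25 /13524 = -0.00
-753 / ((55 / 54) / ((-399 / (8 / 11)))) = 8112069 / 20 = 405603.45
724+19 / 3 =2191 / 3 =730.33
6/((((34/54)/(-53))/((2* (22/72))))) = -5247/17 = -308.65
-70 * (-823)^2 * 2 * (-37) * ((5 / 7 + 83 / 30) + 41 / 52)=584201003803 / 39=14979512918.03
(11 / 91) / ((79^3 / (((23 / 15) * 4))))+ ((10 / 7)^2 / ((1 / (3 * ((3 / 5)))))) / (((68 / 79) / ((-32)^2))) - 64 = 344864293396268 / 80086789965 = 4306.13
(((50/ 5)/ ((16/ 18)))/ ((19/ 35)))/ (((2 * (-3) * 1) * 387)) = -175/ 19608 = -0.01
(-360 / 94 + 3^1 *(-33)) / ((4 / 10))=-24165 / 94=-257.07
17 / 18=0.94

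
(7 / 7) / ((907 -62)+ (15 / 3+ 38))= 1 / 888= 0.00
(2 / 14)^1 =1 / 7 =0.14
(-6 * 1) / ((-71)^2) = -6 / 5041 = -0.00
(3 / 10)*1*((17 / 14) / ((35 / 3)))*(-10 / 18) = -17 / 980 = -0.02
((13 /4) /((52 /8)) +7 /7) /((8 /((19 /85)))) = 0.04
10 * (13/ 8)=65/ 4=16.25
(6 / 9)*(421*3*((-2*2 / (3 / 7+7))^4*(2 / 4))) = 1010821 / 28561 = 35.39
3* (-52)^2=8112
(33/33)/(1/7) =7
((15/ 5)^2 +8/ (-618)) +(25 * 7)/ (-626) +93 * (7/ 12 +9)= 348164759/ 386868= 899.96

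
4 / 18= 2 / 9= 0.22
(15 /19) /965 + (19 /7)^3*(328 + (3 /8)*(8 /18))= 49524201631 /7546686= 6562.38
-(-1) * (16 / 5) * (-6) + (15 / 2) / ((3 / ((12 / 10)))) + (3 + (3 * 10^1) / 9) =-148 / 15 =-9.87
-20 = -20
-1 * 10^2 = -100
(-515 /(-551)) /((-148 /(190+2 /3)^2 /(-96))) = 1347998080 /61161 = 22040.16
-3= -3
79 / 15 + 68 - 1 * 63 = 10.27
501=501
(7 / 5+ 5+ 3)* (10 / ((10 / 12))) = 564 / 5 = 112.80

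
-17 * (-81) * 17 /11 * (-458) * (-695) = 7451318790 /11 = 677392617.27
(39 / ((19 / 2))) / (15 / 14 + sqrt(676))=1092 / 7201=0.15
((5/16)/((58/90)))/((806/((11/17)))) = 2475/6357728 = 0.00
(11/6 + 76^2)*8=138668/3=46222.67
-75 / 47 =-1.60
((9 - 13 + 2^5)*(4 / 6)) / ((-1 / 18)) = -336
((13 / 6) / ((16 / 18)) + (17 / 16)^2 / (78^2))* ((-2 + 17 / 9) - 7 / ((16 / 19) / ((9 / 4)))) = -41144892085 / 897122304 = -45.86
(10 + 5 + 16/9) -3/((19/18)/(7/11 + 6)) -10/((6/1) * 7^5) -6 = -255553570/31613967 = -8.08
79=79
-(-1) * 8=8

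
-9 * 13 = -117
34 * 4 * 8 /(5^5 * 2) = 544 /3125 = 0.17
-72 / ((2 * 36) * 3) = -1 / 3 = -0.33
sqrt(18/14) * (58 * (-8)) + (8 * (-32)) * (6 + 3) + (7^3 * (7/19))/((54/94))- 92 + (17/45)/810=-1507006027/692550- 1392 * sqrt(7)/7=-2702.15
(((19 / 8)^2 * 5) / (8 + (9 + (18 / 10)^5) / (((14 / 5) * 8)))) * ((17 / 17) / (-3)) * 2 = -7896875 / 3883044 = -2.03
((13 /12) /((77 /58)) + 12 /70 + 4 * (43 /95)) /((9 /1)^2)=122803 /3555090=0.03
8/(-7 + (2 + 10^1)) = 8/5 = 1.60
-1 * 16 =-16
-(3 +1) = -4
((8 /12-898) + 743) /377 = -463 /1131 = -0.41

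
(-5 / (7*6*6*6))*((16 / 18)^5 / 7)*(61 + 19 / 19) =-1269760 / 78121827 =-0.02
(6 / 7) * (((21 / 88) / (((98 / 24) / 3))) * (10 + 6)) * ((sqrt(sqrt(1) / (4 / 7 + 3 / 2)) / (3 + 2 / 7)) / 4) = 324 * sqrt(406) / 51359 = 0.13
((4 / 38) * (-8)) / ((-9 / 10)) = 160 / 171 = 0.94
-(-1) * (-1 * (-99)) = 99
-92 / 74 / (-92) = 1 / 74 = 0.01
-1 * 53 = -53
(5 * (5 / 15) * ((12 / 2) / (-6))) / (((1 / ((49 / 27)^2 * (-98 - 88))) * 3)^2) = -110799475220 / 1594323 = -69496.25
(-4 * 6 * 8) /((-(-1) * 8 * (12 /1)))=-2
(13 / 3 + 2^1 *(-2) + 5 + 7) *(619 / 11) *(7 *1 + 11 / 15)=2656748 / 495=5367.17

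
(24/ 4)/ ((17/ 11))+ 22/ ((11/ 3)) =168/ 17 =9.88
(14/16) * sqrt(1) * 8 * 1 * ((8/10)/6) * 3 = 14/5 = 2.80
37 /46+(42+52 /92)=1995 /46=43.37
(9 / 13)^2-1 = -88 / 169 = -0.52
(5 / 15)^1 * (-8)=-8 / 3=-2.67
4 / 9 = 0.44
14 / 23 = 0.61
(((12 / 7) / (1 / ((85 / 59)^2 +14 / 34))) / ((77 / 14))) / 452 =883152 / 514899077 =0.00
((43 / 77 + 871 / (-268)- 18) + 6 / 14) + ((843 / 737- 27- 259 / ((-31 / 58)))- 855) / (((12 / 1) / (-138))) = 2902331097 / 639716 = 4536.91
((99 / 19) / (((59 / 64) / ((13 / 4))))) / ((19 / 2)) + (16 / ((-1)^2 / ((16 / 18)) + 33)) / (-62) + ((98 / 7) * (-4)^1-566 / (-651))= -1370042482 / 25750491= -53.20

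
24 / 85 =0.28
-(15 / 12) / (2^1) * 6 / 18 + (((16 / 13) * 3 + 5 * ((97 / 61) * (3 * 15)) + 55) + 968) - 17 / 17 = 26326411 / 19032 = 1383.27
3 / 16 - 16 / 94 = 13 / 752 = 0.02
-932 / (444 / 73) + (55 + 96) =-248 / 111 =-2.23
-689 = -689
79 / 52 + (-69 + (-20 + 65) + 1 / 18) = -10495 / 468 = -22.43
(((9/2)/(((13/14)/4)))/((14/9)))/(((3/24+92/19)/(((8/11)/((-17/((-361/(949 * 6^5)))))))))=27436/5225398035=0.00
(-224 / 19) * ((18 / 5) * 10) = -8064 / 19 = -424.42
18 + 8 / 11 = 206 / 11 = 18.73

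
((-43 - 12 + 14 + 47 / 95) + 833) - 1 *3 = 75002 / 95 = 789.49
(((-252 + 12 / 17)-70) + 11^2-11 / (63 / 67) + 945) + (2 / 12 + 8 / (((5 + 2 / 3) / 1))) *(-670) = -347584 / 1071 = -324.54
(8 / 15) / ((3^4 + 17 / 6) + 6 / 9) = 16 / 2535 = 0.01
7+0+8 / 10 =39 / 5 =7.80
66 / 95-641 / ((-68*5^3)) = 124379 / 161500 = 0.77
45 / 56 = 0.80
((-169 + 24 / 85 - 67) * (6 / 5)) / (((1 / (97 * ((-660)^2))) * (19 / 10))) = -2031804276480 / 323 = -6290415716.66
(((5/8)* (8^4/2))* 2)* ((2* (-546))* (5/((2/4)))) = -27955200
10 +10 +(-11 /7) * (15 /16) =2075 /112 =18.53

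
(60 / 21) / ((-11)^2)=20 / 847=0.02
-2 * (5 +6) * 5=-110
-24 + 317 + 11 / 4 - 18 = 1111 / 4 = 277.75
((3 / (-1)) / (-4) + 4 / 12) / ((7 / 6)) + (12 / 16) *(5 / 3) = 61 / 28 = 2.18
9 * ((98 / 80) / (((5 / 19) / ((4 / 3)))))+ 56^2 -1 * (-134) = 166293 / 50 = 3325.86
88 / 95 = 0.93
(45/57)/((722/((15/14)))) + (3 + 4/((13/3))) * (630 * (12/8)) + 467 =10421896757/2496676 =4174.31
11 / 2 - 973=-1935 / 2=-967.50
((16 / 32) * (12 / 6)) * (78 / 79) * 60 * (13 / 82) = 30420 / 3239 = 9.39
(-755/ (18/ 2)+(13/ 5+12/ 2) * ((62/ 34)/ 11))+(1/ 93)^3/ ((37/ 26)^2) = -84903226128076/ 1029589025355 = -82.46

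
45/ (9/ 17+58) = 153/ 199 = 0.77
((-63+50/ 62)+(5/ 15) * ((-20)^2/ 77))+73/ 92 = -39310303/ 658812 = -59.67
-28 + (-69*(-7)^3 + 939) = 24578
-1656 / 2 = -828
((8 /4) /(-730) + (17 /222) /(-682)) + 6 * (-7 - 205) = -70294006729 /55262460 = -1272.00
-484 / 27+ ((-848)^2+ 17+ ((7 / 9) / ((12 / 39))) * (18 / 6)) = 77663951 / 108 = 719110.66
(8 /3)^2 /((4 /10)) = 17.78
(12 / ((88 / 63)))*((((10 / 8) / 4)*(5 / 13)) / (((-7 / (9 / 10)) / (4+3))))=-8505 / 9152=-0.93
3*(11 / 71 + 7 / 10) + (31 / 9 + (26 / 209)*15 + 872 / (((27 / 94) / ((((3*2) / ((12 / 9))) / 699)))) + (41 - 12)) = 5852077411 / 103724610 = 56.42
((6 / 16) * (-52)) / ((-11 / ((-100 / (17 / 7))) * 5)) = -2730 / 187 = -14.60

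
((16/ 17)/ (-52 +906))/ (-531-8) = -8/ 3912601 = -0.00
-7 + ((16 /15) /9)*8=-817 /135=-6.05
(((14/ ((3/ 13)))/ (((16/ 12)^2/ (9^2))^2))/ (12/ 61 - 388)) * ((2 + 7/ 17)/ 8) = -40317062877/ 411803648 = -97.90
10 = 10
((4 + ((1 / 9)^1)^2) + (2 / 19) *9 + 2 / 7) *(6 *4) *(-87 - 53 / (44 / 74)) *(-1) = 875889500 / 39501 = 22173.86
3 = 3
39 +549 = 588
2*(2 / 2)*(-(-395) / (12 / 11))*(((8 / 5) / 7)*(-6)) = -6952 / 7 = -993.14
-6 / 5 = -1.20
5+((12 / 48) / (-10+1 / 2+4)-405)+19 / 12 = -52597 / 132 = -398.46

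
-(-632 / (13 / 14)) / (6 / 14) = 61936 / 39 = 1588.10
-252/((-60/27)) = 567/5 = 113.40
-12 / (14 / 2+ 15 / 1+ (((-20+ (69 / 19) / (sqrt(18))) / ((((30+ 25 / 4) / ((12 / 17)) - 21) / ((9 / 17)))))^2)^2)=-158904395293065367594633779491074648039682820738 / 291522930192023817820966987752911501037339437209 - 12960087599466187775268492594037781743534080 * sqrt(2) / 291522930192023817820966987752911501037339437209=-0.55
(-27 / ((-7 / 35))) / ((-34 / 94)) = -6345 / 17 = -373.24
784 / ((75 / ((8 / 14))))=448 / 75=5.97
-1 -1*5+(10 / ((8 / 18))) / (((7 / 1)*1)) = -39 / 14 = -2.79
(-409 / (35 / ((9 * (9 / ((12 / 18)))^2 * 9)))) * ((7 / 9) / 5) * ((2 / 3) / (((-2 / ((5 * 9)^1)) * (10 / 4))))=8050347 / 50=161006.94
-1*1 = -1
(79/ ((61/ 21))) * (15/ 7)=3555/ 61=58.28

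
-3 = -3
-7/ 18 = -0.39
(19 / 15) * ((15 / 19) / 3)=1 / 3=0.33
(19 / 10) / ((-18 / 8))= -0.84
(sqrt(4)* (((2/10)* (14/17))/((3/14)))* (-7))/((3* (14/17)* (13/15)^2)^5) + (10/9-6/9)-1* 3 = -740385630083417/243182379621636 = -3.04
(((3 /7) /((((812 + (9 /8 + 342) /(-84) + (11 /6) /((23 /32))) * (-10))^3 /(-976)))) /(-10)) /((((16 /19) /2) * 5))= -0.00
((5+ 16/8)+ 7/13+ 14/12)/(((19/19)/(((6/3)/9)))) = 679/351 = 1.93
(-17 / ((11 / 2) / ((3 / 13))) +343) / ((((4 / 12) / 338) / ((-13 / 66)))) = -8272043 / 121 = -68363.99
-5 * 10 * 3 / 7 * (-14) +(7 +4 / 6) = 923 / 3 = 307.67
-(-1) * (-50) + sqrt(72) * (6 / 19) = -47.32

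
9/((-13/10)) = -90/13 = -6.92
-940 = -940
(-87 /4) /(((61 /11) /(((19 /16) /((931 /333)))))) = -318681 /191296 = -1.67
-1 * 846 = -846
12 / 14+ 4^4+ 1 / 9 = 16189 / 63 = 256.97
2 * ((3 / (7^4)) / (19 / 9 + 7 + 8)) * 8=0.00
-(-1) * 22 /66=1 /3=0.33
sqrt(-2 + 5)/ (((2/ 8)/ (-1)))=-4* sqrt(3)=-6.93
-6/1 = -6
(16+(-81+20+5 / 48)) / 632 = -2155 / 30336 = -0.07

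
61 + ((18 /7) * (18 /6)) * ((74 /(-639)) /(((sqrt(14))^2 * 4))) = 424327 /6958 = 60.98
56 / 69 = 0.81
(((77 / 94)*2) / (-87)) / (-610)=77 / 2494290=0.00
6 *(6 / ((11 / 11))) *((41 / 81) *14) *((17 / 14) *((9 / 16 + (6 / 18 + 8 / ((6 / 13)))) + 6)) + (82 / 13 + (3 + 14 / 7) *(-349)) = 8096819 / 1404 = 5766.97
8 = 8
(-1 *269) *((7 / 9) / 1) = -1883 / 9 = -209.22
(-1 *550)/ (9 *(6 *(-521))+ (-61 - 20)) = 10/ 513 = 0.02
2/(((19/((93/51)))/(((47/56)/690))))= 1457/6240360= 0.00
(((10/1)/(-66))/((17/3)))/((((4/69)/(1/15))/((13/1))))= -0.40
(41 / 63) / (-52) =-41 / 3276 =-0.01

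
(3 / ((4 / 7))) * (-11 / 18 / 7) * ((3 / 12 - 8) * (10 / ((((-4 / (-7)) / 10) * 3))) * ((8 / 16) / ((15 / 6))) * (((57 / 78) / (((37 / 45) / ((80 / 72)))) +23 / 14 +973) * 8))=3733890325 / 11544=323448.57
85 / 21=4.05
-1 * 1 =-1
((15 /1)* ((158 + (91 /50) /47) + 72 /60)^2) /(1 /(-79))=-33188027787477 /1104500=-30048010.67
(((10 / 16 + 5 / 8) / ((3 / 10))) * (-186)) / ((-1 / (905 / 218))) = 701375 / 218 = 3217.32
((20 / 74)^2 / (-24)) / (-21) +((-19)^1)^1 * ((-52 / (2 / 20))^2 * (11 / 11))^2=-239629879157759975 / 172494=-1389207040000.00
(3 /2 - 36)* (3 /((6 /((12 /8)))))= -207 /8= -25.88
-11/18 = -0.61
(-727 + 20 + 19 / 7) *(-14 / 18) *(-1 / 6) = -2465 / 27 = -91.30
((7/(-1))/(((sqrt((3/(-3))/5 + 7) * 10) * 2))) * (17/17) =-7 * sqrt(170)/680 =-0.13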